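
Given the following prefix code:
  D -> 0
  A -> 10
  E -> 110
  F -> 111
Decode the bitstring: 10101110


Decoding step by step:
Bits 10 -> A
Bits 10 -> A
Bits 111 -> F
Bits 0 -> D


Decoded message: AAFD


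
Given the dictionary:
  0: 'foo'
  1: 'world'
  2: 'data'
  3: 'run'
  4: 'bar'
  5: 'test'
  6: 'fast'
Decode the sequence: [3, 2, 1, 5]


Look up each index in the dictionary:
  3 -> 'run'
  2 -> 'data'
  1 -> 'world'
  5 -> 'test'

Decoded: "run data world test"


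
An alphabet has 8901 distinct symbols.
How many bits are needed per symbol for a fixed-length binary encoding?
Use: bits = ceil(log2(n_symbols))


log2(8901) = 13.1198
Bracket: 2^13 = 8192 < 8901 <= 2^14 = 16384
So ceil(log2(8901)) = 14

bits = ceil(log2(8901)) = ceil(13.1198) = 14 bits


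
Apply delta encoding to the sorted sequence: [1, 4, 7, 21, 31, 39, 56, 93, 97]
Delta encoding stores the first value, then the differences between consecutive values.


First value: 1
Deltas:
  4 - 1 = 3
  7 - 4 = 3
  21 - 7 = 14
  31 - 21 = 10
  39 - 31 = 8
  56 - 39 = 17
  93 - 56 = 37
  97 - 93 = 4


Delta encoded: [1, 3, 3, 14, 10, 8, 17, 37, 4]


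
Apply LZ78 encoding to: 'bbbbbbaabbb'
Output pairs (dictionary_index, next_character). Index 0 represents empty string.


LZ78 encoding steps:
Dictionary: {0: ''}
Step 1: w='' (idx 0), next='b' -> output (0, 'b'), add 'b' as idx 1
Step 2: w='b' (idx 1), next='b' -> output (1, 'b'), add 'bb' as idx 2
Step 3: w='bb' (idx 2), next='b' -> output (2, 'b'), add 'bbb' as idx 3
Step 4: w='' (idx 0), next='a' -> output (0, 'a'), add 'a' as idx 4
Step 5: w='a' (idx 4), next='b' -> output (4, 'b'), add 'ab' as idx 5
Step 6: w='bb' (idx 2), end of input -> output (2, '')


Encoded: [(0, 'b'), (1, 'b'), (2, 'b'), (0, 'a'), (4, 'b'), (2, '')]


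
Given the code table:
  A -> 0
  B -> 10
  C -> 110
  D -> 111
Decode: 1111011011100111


Decoding:
111 -> D
10 -> B
110 -> C
111 -> D
0 -> A
0 -> A
111 -> D


Result: DBCDAAD


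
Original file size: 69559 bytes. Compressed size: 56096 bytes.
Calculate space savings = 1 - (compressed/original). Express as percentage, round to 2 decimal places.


ratio = compressed/original = 56096/69559 = 0.806452
savings = 1 - ratio = 1 - 0.806452 = 0.193548
as a percentage: 0.193548 * 100 = 19.35%

Space savings = 1 - 56096/69559 = 19.35%


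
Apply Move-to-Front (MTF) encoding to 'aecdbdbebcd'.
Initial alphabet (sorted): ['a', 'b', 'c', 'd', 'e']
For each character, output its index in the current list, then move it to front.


MTF encoding:
'a': index 0 in ['a', 'b', 'c', 'd', 'e'] -> ['a', 'b', 'c', 'd', 'e']
'e': index 4 in ['a', 'b', 'c', 'd', 'e'] -> ['e', 'a', 'b', 'c', 'd']
'c': index 3 in ['e', 'a', 'b', 'c', 'd'] -> ['c', 'e', 'a', 'b', 'd']
'd': index 4 in ['c', 'e', 'a', 'b', 'd'] -> ['d', 'c', 'e', 'a', 'b']
'b': index 4 in ['d', 'c', 'e', 'a', 'b'] -> ['b', 'd', 'c', 'e', 'a']
'd': index 1 in ['b', 'd', 'c', 'e', 'a'] -> ['d', 'b', 'c', 'e', 'a']
'b': index 1 in ['d', 'b', 'c', 'e', 'a'] -> ['b', 'd', 'c', 'e', 'a']
'e': index 3 in ['b', 'd', 'c', 'e', 'a'] -> ['e', 'b', 'd', 'c', 'a']
'b': index 1 in ['e', 'b', 'd', 'c', 'a'] -> ['b', 'e', 'd', 'c', 'a']
'c': index 3 in ['b', 'e', 'd', 'c', 'a'] -> ['c', 'b', 'e', 'd', 'a']
'd': index 3 in ['c', 'b', 'e', 'd', 'a'] -> ['d', 'c', 'b', 'e', 'a']


Output: [0, 4, 3, 4, 4, 1, 1, 3, 1, 3, 3]


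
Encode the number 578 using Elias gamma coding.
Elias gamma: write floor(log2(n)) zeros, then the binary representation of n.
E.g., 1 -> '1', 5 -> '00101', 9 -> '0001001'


num_bits = floor(log2(578)) + 1 = 10
leading_zeros = num_bits - 1 = 9
binary(578) = 1001000010

Elias gamma(578) = '000000000' + '1001000010' = 0000000001001000010 (19 bits)


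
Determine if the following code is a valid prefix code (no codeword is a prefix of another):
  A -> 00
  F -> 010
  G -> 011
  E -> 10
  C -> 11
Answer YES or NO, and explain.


Checking each pair (does one codeword prefix another?):
  A='00' vs F='010': no prefix
  A='00' vs G='011': no prefix
  A='00' vs E='10': no prefix
  A='00' vs C='11': no prefix
  F='010' vs A='00': no prefix
  F='010' vs G='011': no prefix
  F='010' vs E='10': no prefix
  F='010' vs C='11': no prefix
  G='011' vs A='00': no prefix
  G='011' vs F='010': no prefix
  G='011' vs E='10': no prefix
  G='011' vs C='11': no prefix
  E='10' vs A='00': no prefix
  E='10' vs F='010': no prefix
  E='10' vs G='011': no prefix
  E='10' vs C='11': no prefix
  C='11' vs A='00': no prefix
  C='11' vs F='010': no prefix
  C='11' vs G='011': no prefix
  C='11' vs E='10': no prefix
No violation found over all pairs.

YES -- this is a valid prefix code. No codeword is a prefix of any other codeword.


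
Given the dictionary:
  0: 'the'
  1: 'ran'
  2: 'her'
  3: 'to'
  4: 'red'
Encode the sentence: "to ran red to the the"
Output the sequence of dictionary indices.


Look up each word in the dictionary:
  'to' -> 3
  'ran' -> 1
  'red' -> 4
  'to' -> 3
  'the' -> 0
  'the' -> 0

Encoded: [3, 1, 4, 3, 0, 0]


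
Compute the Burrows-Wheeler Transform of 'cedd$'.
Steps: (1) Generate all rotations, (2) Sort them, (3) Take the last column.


Rotations (sorted):
  0: $cedd -> last char: d
  1: cedd$ -> last char: $
  2: d$ced -> last char: d
  3: dd$ce -> last char: e
  4: edd$c -> last char: c


BWT = d$dec


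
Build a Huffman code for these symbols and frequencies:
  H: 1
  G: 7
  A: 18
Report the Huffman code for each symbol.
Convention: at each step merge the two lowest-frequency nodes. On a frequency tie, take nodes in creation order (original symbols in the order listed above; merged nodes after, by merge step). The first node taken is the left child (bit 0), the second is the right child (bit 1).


Huffman tree construction:
Step 1: Merge H(1) + G(7) = 8
Step 2: Merge (H+G)(8) + A(18) = 26
Read each symbol's code off the tree from the root (left child = 0, right child = 1).

Codes:
  H: 00 (length 2)
  G: 01 (length 2)
  A: 1 (length 1)
Average code length: 34/26 = 1.3077 bits/symbol


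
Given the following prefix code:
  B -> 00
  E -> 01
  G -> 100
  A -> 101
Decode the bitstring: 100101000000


Decoding step by step:
Bits 100 -> G
Bits 101 -> A
Bits 00 -> B
Bits 00 -> B
Bits 00 -> B


Decoded message: GABBB


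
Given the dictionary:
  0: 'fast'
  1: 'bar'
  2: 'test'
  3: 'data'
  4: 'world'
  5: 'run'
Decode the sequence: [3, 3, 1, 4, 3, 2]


Look up each index in the dictionary:
  3 -> 'data'
  3 -> 'data'
  1 -> 'bar'
  4 -> 'world'
  3 -> 'data'
  2 -> 'test'

Decoded: "data data bar world data test"


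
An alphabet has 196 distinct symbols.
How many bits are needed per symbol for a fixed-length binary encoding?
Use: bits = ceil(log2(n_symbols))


log2(196) = 7.6147
Bracket: 2^7 = 128 < 196 <= 2^8 = 256
So ceil(log2(196)) = 8

bits = ceil(log2(196)) = ceil(7.6147) = 8 bits


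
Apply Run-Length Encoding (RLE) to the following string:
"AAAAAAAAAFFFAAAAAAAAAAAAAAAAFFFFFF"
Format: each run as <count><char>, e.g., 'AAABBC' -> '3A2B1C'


Scanning runs left to right:
  i=0: run of 'A' x 9 -> '9A'
  i=9: run of 'F' x 3 -> '3F'
  i=12: run of 'A' x 16 -> '16A'
  i=28: run of 'F' x 6 -> '6F'

RLE = 9A3F16A6F


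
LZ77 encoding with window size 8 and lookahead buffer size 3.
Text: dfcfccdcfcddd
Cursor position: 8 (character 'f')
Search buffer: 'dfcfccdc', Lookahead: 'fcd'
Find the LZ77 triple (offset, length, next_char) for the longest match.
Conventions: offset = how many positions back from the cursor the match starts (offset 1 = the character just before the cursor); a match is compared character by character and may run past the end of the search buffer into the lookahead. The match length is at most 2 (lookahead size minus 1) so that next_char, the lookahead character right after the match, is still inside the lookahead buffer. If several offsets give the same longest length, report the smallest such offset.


Try each offset into the search buffer:
  offset=1 (pos 7, char 'c'): match length 0
  offset=2 (pos 6, char 'd'): match length 0
  offset=3 (pos 5, char 'c'): match length 0
  offset=4 (pos 4, char 'c'): match length 0
  offset=5 (pos 3, char 'f'): match length 2
  offset=6 (pos 2, char 'c'): match length 0
  offset=7 (pos 1, char 'f'): match length 2
  offset=8 (pos 0, char 'd'): match length 0
Longest match has length 2, found at offsets 5, 7; take the smallest, offset 5.
next_char = character at position 8 + 2 = 10 -> 'd'

Best match: offset=5, length=2 (matching 'fc' starting at position 3)
LZ77 triple: (5, 2, 'd')


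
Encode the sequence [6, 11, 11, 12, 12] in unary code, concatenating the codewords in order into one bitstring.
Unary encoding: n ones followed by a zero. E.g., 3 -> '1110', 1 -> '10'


Encode each number as n ones followed by a terminating 0:
  6 -> 1111110 (7 bits)
  11 -> 111111111110 (12 bits)
  11 -> 111111111110 (12 bits)
  12 -> 1111111111110 (13 bits)
  12 -> 1111111111110 (13 bits)
Total length = 7 + 12 + 12 + 13 + 13 = 57 bits.

Unary([6, 11, 11, 12, 12]) = 111111011111111111011111111111011111111111101111111111110 (57 bits)


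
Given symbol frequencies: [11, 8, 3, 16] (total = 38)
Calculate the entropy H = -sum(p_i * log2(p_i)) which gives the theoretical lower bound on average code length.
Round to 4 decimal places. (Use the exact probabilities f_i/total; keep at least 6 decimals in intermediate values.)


Per-symbol terms -p_i * log2(p_i) with p_i = f_i/38:
  p = 11/38 = 0.289474: log2(p) = -1.788496, -p*log2(p) = 0.517722
  p = 8/38 = 0.210526: log2(p) = -2.247928, -p*log2(p) = 0.473248
  p = 3/38 = 0.078947: log2(p) = -3.662965, -p*log2(p) = 0.289181
  p = 16/38 = 0.421053: log2(p) = -1.247928, -p*log2(p) = 0.525443
H = 0.517722 + 0.473248 + 0.289181 + 0.525443 = 1.805594

H = 1.8056 bits/symbol


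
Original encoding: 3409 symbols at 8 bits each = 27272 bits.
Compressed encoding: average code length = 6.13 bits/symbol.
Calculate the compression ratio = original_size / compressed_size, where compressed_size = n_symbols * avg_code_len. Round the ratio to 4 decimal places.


original_size = n_symbols * orig_bits = 3409 * 8 = 27272 bits
compressed_size = n_symbols * avg_code_len = 3409 * 6.13 = 20897.17 bits
ratio = original_size / compressed_size = 27272 / 20897.17 = 1.3051

Compression ratio = 1.3051


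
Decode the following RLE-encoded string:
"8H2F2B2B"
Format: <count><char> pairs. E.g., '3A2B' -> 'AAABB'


Expanding each <count><char> pair:
  8H -> 'HHHHHHHH'
  2F -> 'FF'
  2B -> 'BB'
  2B -> 'BB'

Decoded = HHHHHHHHFFBBBB


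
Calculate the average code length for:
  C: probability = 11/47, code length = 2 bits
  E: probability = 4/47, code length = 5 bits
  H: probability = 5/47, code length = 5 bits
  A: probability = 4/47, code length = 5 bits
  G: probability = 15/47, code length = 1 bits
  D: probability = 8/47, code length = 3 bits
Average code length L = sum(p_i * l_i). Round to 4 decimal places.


Weighted contributions p_i * l_i:
  C: (11/47) * 2 = 22/47
  E: (4/47) * 5 = 20/47
  H: (5/47) * 5 = 25/47
  A: (4/47) * 5 = 20/47
  G: (15/47) * 1 = 15/47
  D: (8/47) * 3 = 24/47
Sum = (22 + 20 + 25 + 20 + 15 + 24)/47 = 126/47

L = 126/47 = 2.6809 bits/symbol


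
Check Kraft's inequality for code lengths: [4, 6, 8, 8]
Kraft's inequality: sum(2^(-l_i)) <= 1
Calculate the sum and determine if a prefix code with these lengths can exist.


Sum = 2^(-4) + 2^(-6) + 2^(-8) + 2^(-8)
    = 0.0625 + 0.015625 + 0.00390625 + 0.00390625
    = 22/256 = 0.0859375
Since 0.0859375 <= 1, Kraft's inequality IS satisfied.
A prefix code with these lengths CAN exist.

Kraft sum = 0.0859375. Satisfied.


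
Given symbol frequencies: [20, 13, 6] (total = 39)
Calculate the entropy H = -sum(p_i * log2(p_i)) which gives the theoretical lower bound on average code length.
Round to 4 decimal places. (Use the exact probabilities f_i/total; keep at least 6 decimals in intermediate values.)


Per-symbol terms -p_i * log2(p_i) with p_i = f_i/39:
  p = 20/39 = 0.512821: log2(p) = -0.963474, -p*log2(p) = 0.494089
  p = 13/39 = 0.333333: log2(p) = -1.584963, -p*log2(p) = 0.528321
  p = 6/39 = 0.153846: log2(p) = -2.700440, -p*log2(p) = 0.415452
H = 0.494089 + 0.528321 + 0.415452 = 1.437862

H = 1.4379 bits/symbol


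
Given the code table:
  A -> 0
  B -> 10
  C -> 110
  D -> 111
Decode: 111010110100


Decoding:
111 -> D
0 -> A
10 -> B
110 -> C
10 -> B
0 -> A


Result: DABCBA


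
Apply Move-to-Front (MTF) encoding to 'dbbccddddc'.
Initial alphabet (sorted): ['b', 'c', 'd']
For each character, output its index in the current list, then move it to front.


MTF encoding:
'd': index 2 in ['b', 'c', 'd'] -> ['d', 'b', 'c']
'b': index 1 in ['d', 'b', 'c'] -> ['b', 'd', 'c']
'b': index 0 in ['b', 'd', 'c'] -> ['b', 'd', 'c']
'c': index 2 in ['b', 'd', 'c'] -> ['c', 'b', 'd']
'c': index 0 in ['c', 'b', 'd'] -> ['c', 'b', 'd']
'd': index 2 in ['c', 'b', 'd'] -> ['d', 'c', 'b']
'd': index 0 in ['d', 'c', 'b'] -> ['d', 'c', 'b']
'd': index 0 in ['d', 'c', 'b'] -> ['d', 'c', 'b']
'd': index 0 in ['d', 'c', 'b'] -> ['d', 'c', 'b']
'c': index 1 in ['d', 'c', 'b'] -> ['c', 'd', 'b']


Output: [2, 1, 0, 2, 0, 2, 0, 0, 0, 1]


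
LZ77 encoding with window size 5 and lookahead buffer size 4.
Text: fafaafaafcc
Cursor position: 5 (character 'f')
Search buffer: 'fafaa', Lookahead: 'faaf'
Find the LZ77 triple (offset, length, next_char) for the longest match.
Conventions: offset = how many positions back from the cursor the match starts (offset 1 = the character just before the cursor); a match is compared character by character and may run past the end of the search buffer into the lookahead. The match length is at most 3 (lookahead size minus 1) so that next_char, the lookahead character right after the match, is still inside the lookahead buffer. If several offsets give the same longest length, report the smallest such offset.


Try each offset into the search buffer:
  offset=1 (pos 4, char 'a'): match length 0
  offset=2 (pos 3, char 'a'): match length 0
  offset=3 (pos 2, char 'f'): match length 3
  offset=4 (pos 1, char 'a'): match length 0
  offset=5 (pos 0, char 'f'): match length 2
Longest match has length 3 at offset 3.
next_char = character at position 5 + 3 = 8 -> 'f'

Best match: offset=3, length=3 (matching 'faa' starting at position 2)
LZ77 triple: (3, 3, 'f')


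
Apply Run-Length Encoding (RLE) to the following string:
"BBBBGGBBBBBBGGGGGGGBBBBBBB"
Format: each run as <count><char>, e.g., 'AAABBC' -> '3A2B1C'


Scanning runs left to right:
  i=0: run of 'B' x 4 -> '4B'
  i=4: run of 'G' x 2 -> '2G'
  i=6: run of 'B' x 6 -> '6B'
  i=12: run of 'G' x 7 -> '7G'
  i=19: run of 'B' x 7 -> '7B'

RLE = 4B2G6B7G7B


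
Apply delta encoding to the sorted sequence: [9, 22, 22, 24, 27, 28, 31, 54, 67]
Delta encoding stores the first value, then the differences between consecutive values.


First value: 9
Deltas:
  22 - 9 = 13
  22 - 22 = 0
  24 - 22 = 2
  27 - 24 = 3
  28 - 27 = 1
  31 - 28 = 3
  54 - 31 = 23
  67 - 54 = 13


Delta encoded: [9, 13, 0, 2, 3, 1, 3, 23, 13]


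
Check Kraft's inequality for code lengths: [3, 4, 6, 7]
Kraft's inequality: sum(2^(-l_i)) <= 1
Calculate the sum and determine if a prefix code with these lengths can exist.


Sum = 2^(-3) + 2^(-4) + 2^(-6) + 2^(-7)
    = 0.125 + 0.0625 + 0.015625 + 0.0078125
    = 27/128 = 0.2109375
Since 0.2109375 <= 1, Kraft's inequality IS satisfied.
A prefix code with these lengths CAN exist.

Kraft sum = 0.2109375. Satisfied.


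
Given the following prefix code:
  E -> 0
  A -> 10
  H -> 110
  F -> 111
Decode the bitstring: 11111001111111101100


Decoding step by step:
Bits 111 -> F
Bits 110 -> H
Bits 0 -> E
Bits 111 -> F
Bits 111 -> F
Bits 110 -> H
Bits 110 -> H
Bits 0 -> E


Decoded message: FHEFFHHE


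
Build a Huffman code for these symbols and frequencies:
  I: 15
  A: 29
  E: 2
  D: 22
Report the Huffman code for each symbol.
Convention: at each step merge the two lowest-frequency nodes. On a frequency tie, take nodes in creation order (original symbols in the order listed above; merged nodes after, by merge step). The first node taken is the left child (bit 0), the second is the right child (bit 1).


Huffman tree construction:
Step 1: Merge E(2) + I(15) = 17
Step 2: Merge (E+I)(17) + D(22) = 39
Step 3: Merge A(29) + ((E+I)+D)(39) = 68
Read each symbol's code off the tree from the root (left child = 0, right child = 1).

Codes:
  I: 101 (length 3)
  A: 0 (length 1)
  E: 100 (length 3)
  D: 11 (length 2)
Average code length: 124/68 = 1.8235 bits/symbol


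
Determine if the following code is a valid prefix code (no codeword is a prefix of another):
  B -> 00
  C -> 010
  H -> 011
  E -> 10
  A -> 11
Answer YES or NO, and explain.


Checking each pair (does one codeword prefix another?):
  B='00' vs C='010': no prefix
  B='00' vs H='011': no prefix
  B='00' vs E='10': no prefix
  B='00' vs A='11': no prefix
  C='010' vs B='00': no prefix
  C='010' vs H='011': no prefix
  C='010' vs E='10': no prefix
  C='010' vs A='11': no prefix
  H='011' vs B='00': no prefix
  H='011' vs C='010': no prefix
  H='011' vs E='10': no prefix
  H='011' vs A='11': no prefix
  E='10' vs B='00': no prefix
  E='10' vs C='010': no prefix
  E='10' vs H='011': no prefix
  E='10' vs A='11': no prefix
  A='11' vs B='00': no prefix
  A='11' vs C='010': no prefix
  A='11' vs H='011': no prefix
  A='11' vs E='10': no prefix
No violation found over all pairs.

YES -- this is a valid prefix code. No codeword is a prefix of any other codeword.


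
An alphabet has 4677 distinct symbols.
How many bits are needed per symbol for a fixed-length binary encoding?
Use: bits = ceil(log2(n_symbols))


log2(4677) = 12.1914
Bracket: 2^12 = 4096 < 4677 <= 2^13 = 8192
So ceil(log2(4677)) = 13

bits = ceil(log2(4677)) = ceil(12.1914) = 13 bits


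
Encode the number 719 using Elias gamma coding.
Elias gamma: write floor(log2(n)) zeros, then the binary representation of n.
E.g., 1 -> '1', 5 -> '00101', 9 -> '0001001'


num_bits = floor(log2(719)) + 1 = 10
leading_zeros = num_bits - 1 = 9
binary(719) = 1011001111

Elias gamma(719) = '000000000' + '1011001111' = 0000000001011001111 (19 bits)


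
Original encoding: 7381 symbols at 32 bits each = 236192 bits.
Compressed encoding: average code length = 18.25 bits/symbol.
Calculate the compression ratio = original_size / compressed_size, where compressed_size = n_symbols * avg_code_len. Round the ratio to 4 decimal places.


original_size = n_symbols * orig_bits = 7381 * 32 = 236192 bits
compressed_size = n_symbols * avg_code_len = 7381 * 18.25 = 134703.25 bits
ratio = original_size / compressed_size = 236192 / 134703.25 = 1.7534

Compression ratio = 1.7534


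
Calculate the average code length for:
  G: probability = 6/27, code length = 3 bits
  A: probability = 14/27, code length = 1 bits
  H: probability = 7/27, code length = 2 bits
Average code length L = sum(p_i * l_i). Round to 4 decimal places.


Weighted contributions p_i * l_i:
  G: (6/27) * 3 = 18/27
  A: (14/27) * 1 = 14/27
  H: (7/27) * 2 = 14/27
Sum = (18 + 14 + 14)/27 = 46/27

L = 46/27 = 1.7037 bits/symbol


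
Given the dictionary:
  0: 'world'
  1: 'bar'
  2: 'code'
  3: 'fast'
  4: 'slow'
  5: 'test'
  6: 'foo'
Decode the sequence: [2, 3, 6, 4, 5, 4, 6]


Look up each index in the dictionary:
  2 -> 'code'
  3 -> 'fast'
  6 -> 'foo'
  4 -> 'slow'
  5 -> 'test'
  4 -> 'slow'
  6 -> 'foo'

Decoded: "code fast foo slow test slow foo"


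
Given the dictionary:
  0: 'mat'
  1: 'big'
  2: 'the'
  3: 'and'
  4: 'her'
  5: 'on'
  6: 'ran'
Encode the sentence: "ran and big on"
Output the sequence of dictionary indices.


Look up each word in the dictionary:
  'ran' -> 6
  'and' -> 3
  'big' -> 1
  'on' -> 5

Encoded: [6, 3, 1, 5]


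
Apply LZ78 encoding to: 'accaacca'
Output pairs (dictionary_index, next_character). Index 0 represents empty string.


LZ78 encoding steps:
Dictionary: {0: ''}
Step 1: w='' (idx 0), next='a' -> output (0, 'a'), add 'a' as idx 1
Step 2: w='' (idx 0), next='c' -> output (0, 'c'), add 'c' as idx 2
Step 3: w='c' (idx 2), next='a' -> output (2, 'a'), add 'ca' as idx 3
Step 4: w='a' (idx 1), next='c' -> output (1, 'c'), add 'ac' as idx 4
Step 5: w='ca' (idx 3), end of input -> output (3, '')


Encoded: [(0, 'a'), (0, 'c'), (2, 'a'), (1, 'c'), (3, '')]


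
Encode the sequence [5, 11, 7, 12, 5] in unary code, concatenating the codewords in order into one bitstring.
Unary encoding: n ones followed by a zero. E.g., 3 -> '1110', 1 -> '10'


Encode each number as n ones followed by a terminating 0:
  5 -> 111110 (6 bits)
  11 -> 111111111110 (12 bits)
  7 -> 11111110 (8 bits)
  12 -> 1111111111110 (13 bits)
  5 -> 111110 (6 bits)
Total length = 6 + 12 + 8 + 13 + 6 = 45 bits.

Unary([5, 11, 7, 12, 5]) = 111110111111111110111111101111111111110111110 (45 bits)


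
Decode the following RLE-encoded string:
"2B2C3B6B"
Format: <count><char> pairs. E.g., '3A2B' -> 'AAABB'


Expanding each <count><char> pair:
  2B -> 'BB'
  2C -> 'CC'
  3B -> 'BBB'
  6B -> 'BBBBBB'

Decoded = BBCCBBBBBBBBB


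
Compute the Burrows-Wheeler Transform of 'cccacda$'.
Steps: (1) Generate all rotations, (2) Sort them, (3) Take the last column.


Rotations (sorted):
  0: $cccacda -> last char: a
  1: a$cccacd -> last char: d
  2: acda$ccc -> last char: c
  3: cacda$cc -> last char: c
  4: ccacda$c -> last char: c
  5: cccacda$ -> last char: $
  6: cda$ccca -> last char: a
  7: da$cccac -> last char: c


BWT = adccc$ac


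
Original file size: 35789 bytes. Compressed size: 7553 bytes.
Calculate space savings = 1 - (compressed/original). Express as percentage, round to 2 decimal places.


ratio = compressed/original = 7553/35789 = 0.211042
savings = 1 - ratio = 1 - 0.211042 = 0.788958
as a percentage: 0.788958 * 100 = 78.9%

Space savings = 1 - 7553/35789 = 78.9%


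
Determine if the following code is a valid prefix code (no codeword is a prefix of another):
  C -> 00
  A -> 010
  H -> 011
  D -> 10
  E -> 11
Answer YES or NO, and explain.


Checking each pair (does one codeword prefix another?):
  C='00' vs A='010': no prefix
  C='00' vs H='011': no prefix
  C='00' vs D='10': no prefix
  C='00' vs E='11': no prefix
  A='010' vs C='00': no prefix
  A='010' vs H='011': no prefix
  A='010' vs D='10': no prefix
  A='010' vs E='11': no prefix
  H='011' vs C='00': no prefix
  H='011' vs A='010': no prefix
  H='011' vs D='10': no prefix
  H='011' vs E='11': no prefix
  D='10' vs C='00': no prefix
  D='10' vs A='010': no prefix
  D='10' vs H='011': no prefix
  D='10' vs E='11': no prefix
  E='11' vs C='00': no prefix
  E='11' vs A='010': no prefix
  E='11' vs H='011': no prefix
  E='11' vs D='10': no prefix
No violation found over all pairs.

YES -- this is a valid prefix code. No codeword is a prefix of any other codeword.


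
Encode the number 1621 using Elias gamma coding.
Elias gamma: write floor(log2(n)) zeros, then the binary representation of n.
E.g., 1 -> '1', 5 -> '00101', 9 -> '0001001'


num_bits = floor(log2(1621)) + 1 = 11
leading_zeros = num_bits - 1 = 10
binary(1621) = 11001010101

Elias gamma(1621) = '0000000000' + '11001010101' = 000000000011001010101 (21 bits)


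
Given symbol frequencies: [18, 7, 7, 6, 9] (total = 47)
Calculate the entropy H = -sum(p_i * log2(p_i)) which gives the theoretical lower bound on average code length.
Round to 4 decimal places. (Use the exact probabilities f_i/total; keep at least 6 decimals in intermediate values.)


Per-symbol terms -p_i * log2(p_i) with p_i = f_i/47:
  p = 18/47 = 0.382979: log2(p) = -1.384664, -p*log2(p) = 0.530297
  p = 7/47 = 0.148936: log2(p) = -2.747234, -p*log2(p) = 0.409163
  p = 7/47 = 0.148936: log2(p) = -2.747234, -p*log2(p) = 0.409163
  p = 6/47 = 0.127660: log2(p) = -2.969626, -p*log2(p) = 0.379101
  p = 9/47 = 0.191489: log2(p) = -2.384664, -p*log2(p) = 0.456638
H = 0.530297 + 0.409163 + 0.409163 + 0.379101 + 0.456638 = 2.184362

H = 2.1844 bits/symbol


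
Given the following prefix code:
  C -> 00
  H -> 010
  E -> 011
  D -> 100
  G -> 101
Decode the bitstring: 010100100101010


Decoding step by step:
Bits 010 -> H
Bits 100 -> D
Bits 100 -> D
Bits 101 -> G
Bits 010 -> H


Decoded message: HDDGH


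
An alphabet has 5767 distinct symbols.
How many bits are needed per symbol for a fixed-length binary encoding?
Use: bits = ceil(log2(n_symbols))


log2(5767) = 12.4936
Bracket: 2^12 = 4096 < 5767 <= 2^13 = 8192
So ceil(log2(5767)) = 13

bits = ceil(log2(5767)) = ceil(12.4936) = 13 bits


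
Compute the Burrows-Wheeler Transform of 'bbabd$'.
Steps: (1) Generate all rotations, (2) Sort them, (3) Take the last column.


Rotations (sorted):
  0: $bbabd -> last char: d
  1: abd$bb -> last char: b
  2: babd$b -> last char: b
  3: bbabd$ -> last char: $
  4: bd$bba -> last char: a
  5: d$bbab -> last char: b


BWT = dbb$ab


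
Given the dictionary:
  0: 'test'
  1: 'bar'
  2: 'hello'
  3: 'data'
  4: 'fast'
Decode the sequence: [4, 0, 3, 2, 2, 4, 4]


Look up each index in the dictionary:
  4 -> 'fast'
  0 -> 'test'
  3 -> 'data'
  2 -> 'hello'
  2 -> 'hello'
  4 -> 'fast'
  4 -> 'fast'

Decoded: "fast test data hello hello fast fast"


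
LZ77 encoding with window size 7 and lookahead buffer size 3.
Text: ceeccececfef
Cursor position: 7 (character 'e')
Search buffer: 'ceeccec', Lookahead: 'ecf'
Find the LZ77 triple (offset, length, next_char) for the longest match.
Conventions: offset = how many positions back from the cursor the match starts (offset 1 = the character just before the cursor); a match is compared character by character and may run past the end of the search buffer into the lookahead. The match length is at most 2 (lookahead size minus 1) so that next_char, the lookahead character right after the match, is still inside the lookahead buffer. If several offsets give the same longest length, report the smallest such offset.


Try each offset into the search buffer:
  offset=1 (pos 6, char 'c'): match length 0
  offset=2 (pos 5, char 'e'): match length 2
  offset=3 (pos 4, char 'c'): match length 0
  offset=4 (pos 3, char 'c'): match length 0
  offset=5 (pos 2, char 'e'): match length 2
  offset=6 (pos 1, char 'e'): match length 1
  offset=7 (pos 0, char 'c'): match length 0
Longest match has length 2, found at offsets 2, 5; take the smallest, offset 2.
next_char = character at position 7 + 2 = 9 -> 'f'

Best match: offset=2, length=2 (matching 'ec' starting at position 5)
LZ77 triple: (2, 2, 'f')


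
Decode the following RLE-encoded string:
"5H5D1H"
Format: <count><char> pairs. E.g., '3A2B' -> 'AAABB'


Expanding each <count><char> pair:
  5H -> 'HHHHH'
  5D -> 'DDDDD'
  1H -> 'H'

Decoded = HHHHHDDDDDH


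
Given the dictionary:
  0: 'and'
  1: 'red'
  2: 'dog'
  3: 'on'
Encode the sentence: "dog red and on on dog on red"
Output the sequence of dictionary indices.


Look up each word in the dictionary:
  'dog' -> 2
  'red' -> 1
  'and' -> 0
  'on' -> 3
  'on' -> 3
  'dog' -> 2
  'on' -> 3
  'red' -> 1

Encoded: [2, 1, 0, 3, 3, 2, 3, 1]


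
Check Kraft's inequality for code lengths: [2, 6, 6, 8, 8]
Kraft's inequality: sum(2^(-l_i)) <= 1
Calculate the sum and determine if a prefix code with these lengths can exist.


Sum = 2^(-2) + 2^(-6) + 2^(-6) + 2^(-8) + 2^(-8)
    = 0.25 + 0.015625 + 0.015625 + 0.00390625 + 0.00390625
    = 74/256 = 0.2890625
Since 0.2890625 <= 1, Kraft's inequality IS satisfied.
A prefix code with these lengths CAN exist.

Kraft sum = 0.2890625. Satisfied.


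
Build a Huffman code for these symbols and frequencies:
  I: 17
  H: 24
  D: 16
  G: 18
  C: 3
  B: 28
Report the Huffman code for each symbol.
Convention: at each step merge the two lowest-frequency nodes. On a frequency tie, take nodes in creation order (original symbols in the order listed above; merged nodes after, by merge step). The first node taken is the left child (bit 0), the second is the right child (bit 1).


Huffman tree construction:
Step 1: Merge C(3) + D(16) = 19
Step 2: Merge I(17) + G(18) = 35
Step 3: Merge (C+D)(19) + H(24) = 43
Step 4: Merge B(28) + (I+G)(35) = 63
Step 5: Merge ((C+D)+H)(43) + (B+(I+G))(63) = 106
Read each symbol's code off the tree from the root (left child = 0, right child = 1).

Codes:
  I: 110 (length 3)
  H: 01 (length 2)
  D: 001 (length 3)
  G: 111 (length 3)
  C: 000 (length 3)
  B: 10 (length 2)
Average code length: 266/106 = 2.5094 bits/symbol


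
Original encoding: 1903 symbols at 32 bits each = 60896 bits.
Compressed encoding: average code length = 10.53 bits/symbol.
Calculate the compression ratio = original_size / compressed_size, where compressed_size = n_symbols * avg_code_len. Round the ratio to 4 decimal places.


original_size = n_symbols * orig_bits = 1903 * 32 = 60896 bits
compressed_size = n_symbols * avg_code_len = 1903 * 10.53 = 20038.59 bits
ratio = original_size / compressed_size = 60896 / 20038.59 = 3.0389

Compression ratio = 3.0389


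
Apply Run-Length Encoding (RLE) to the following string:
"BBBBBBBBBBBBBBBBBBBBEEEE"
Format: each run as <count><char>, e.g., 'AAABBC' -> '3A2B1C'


Scanning runs left to right:
  i=0: run of 'B' x 20 -> '20B'
  i=20: run of 'E' x 4 -> '4E'

RLE = 20B4E


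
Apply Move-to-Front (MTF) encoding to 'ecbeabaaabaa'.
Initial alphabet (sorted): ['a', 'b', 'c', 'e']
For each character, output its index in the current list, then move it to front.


MTF encoding:
'e': index 3 in ['a', 'b', 'c', 'e'] -> ['e', 'a', 'b', 'c']
'c': index 3 in ['e', 'a', 'b', 'c'] -> ['c', 'e', 'a', 'b']
'b': index 3 in ['c', 'e', 'a', 'b'] -> ['b', 'c', 'e', 'a']
'e': index 2 in ['b', 'c', 'e', 'a'] -> ['e', 'b', 'c', 'a']
'a': index 3 in ['e', 'b', 'c', 'a'] -> ['a', 'e', 'b', 'c']
'b': index 2 in ['a', 'e', 'b', 'c'] -> ['b', 'a', 'e', 'c']
'a': index 1 in ['b', 'a', 'e', 'c'] -> ['a', 'b', 'e', 'c']
'a': index 0 in ['a', 'b', 'e', 'c'] -> ['a', 'b', 'e', 'c']
'a': index 0 in ['a', 'b', 'e', 'c'] -> ['a', 'b', 'e', 'c']
'b': index 1 in ['a', 'b', 'e', 'c'] -> ['b', 'a', 'e', 'c']
'a': index 1 in ['b', 'a', 'e', 'c'] -> ['a', 'b', 'e', 'c']
'a': index 0 in ['a', 'b', 'e', 'c'] -> ['a', 'b', 'e', 'c']


Output: [3, 3, 3, 2, 3, 2, 1, 0, 0, 1, 1, 0]


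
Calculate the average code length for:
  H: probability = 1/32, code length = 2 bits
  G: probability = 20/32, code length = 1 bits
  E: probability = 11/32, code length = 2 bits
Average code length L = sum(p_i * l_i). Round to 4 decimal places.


Weighted contributions p_i * l_i:
  H: (1/32) * 2 = 2/32
  G: (20/32) * 1 = 20/32
  E: (11/32) * 2 = 22/32
Sum = (2 + 20 + 22)/32 = 44/32

L = 44/32 = 1.3750 bits/symbol


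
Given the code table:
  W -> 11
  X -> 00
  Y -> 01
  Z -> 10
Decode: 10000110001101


Decoding:
10 -> Z
00 -> X
01 -> Y
10 -> Z
00 -> X
11 -> W
01 -> Y


Result: ZXYZXWY


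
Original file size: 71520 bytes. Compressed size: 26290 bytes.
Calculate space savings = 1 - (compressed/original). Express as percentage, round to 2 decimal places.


ratio = compressed/original = 26290/71520 = 0.367589
savings = 1 - ratio = 1 - 0.367589 = 0.632411
as a percentage: 0.632411 * 100 = 63.24%

Space savings = 1 - 26290/71520 = 63.24%


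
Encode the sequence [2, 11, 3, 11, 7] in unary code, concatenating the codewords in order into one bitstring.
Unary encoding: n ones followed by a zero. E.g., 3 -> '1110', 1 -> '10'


Encode each number as n ones followed by a terminating 0:
  2 -> 110 (3 bits)
  11 -> 111111111110 (12 bits)
  3 -> 1110 (4 bits)
  11 -> 111111111110 (12 bits)
  7 -> 11111110 (8 bits)
Total length = 3 + 12 + 4 + 12 + 8 = 39 bits.

Unary([2, 11, 3, 11, 7]) = 110111111111110111011111111111011111110 (39 bits)


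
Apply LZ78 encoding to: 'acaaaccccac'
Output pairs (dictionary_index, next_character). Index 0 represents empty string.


LZ78 encoding steps:
Dictionary: {0: ''}
Step 1: w='' (idx 0), next='a' -> output (0, 'a'), add 'a' as idx 1
Step 2: w='' (idx 0), next='c' -> output (0, 'c'), add 'c' as idx 2
Step 3: w='a' (idx 1), next='a' -> output (1, 'a'), add 'aa' as idx 3
Step 4: w='a' (idx 1), next='c' -> output (1, 'c'), add 'ac' as idx 4
Step 5: w='c' (idx 2), next='c' -> output (2, 'c'), add 'cc' as idx 5
Step 6: w='c' (idx 2), next='a' -> output (2, 'a'), add 'ca' as idx 6
Step 7: w='c' (idx 2), end of input -> output (2, '')


Encoded: [(0, 'a'), (0, 'c'), (1, 'a'), (1, 'c'), (2, 'c'), (2, 'a'), (2, '')]


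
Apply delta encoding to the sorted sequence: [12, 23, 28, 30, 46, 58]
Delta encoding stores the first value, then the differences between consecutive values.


First value: 12
Deltas:
  23 - 12 = 11
  28 - 23 = 5
  30 - 28 = 2
  46 - 30 = 16
  58 - 46 = 12


Delta encoded: [12, 11, 5, 2, 16, 12]


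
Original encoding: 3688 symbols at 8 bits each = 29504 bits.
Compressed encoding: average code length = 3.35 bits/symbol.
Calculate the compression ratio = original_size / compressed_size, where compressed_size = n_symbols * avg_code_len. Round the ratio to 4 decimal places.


original_size = n_symbols * orig_bits = 3688 * 8 = 29504 bits
compressed_size = n_symbols * avg_code_len = 3688 * 3.35 = 12354.8 bits
ratio = original_size / compressed_size = 29504 / 12354.8 = 2.3881

Compression ratio = 2.3881


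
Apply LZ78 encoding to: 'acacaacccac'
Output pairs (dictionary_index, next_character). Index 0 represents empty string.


LZ78 encoding steps:
Dictionary: {0: ''}
Step 1: w='' (idx 0), next='a' -> output (0, 'a'), add 'a' as idx 1
Step 2: w='' (idx 0), next='c' -> output (0, 'c'), add 'c' as idx 2
Step 3: w='a' (idx 1), next='c' -> output (1, 'c'), add 'ac' as idx 3
Step 4: w='a' (idx 1), next='a' -> output (1, 'a'), add 'aa' as idx 4
Step 5: w='c' (idx 2), next='c' -> output (2, 'c'), add 'cc' as idx 5
Step 6: w='c' (idx 2), next='a' -> output (2, 'a'), add 'ca' as idx 6
Step 7: w='c' (idx 2), end of input -> output (2, '')


Encoded: [(0, 'a'), (0, 'c'), (1, 'c'), (1, 'a'), (2, 'c'), (2, 'a'), (2, '')]


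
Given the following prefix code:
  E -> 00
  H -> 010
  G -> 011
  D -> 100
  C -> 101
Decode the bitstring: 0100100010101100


Decoding step by step:
Bits 010 -> H
Bits 010 -> H
Bits 00 -> E
Bits 101 -> C
Bits 011 -> G
Bits 00 -> E


Decoded message: HHECGE


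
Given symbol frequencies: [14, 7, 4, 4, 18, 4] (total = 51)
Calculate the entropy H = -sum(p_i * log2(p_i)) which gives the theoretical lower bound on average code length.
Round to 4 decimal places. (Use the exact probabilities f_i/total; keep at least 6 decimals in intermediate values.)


Per-symbol terms -p_i * log2(p_i) with p_i = f_i/51:
  p = 14/51 = 0.274510: log2(p) = -1.865070, -p*log2(p) = 0.511980
  p = 7/51 = 0.137255: log2(p) = -2.865070, -p*log2(p) = 0.393245
  p = 4/51 = 0.078431: log2(p) = -3.672425, -p*log2(p) = 0.288033
  p = 4/51 = 0.078431: log2(p) = -3.672425, -p*log2(p) = 0.288033
  p = 18/51 = 0.352941: log2(p) = -1.502500, -p*log2(p) = 0.530294
  p = 4/51 = 0.078431: log2(p) = -3.672425, -p*log2(p) = 0.288033
H = 0.511980 + 0.393245 + 0.288033 + 0.288033 + 0.530294 + 0.288033 = 2.299618

H = 2.2996 bits/symbol


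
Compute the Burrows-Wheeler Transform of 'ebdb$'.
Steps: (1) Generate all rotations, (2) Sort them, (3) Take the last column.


Rotations (sorted):
  0: $ebdb -> last char: b
  1: b$ebd -> last char: d
  2: bdb$e -> last char: e
  3: db$eb -> last char: b
  4: ebdb$ -> last char: $


BWT = bdeb$


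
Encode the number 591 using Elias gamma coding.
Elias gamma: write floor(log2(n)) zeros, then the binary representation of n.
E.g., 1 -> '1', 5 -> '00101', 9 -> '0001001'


num_bits = floor(log2(591)) + 1 = 10
leading_zeros = num_bits - 1 = 9
binary(591) = 1001001111

Elias gamma(591) = '000000000' + '1001001111' = 0000000001001001111 (19 bits)


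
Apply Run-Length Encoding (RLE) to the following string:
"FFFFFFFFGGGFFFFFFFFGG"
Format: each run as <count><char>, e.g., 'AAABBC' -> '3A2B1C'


Scanning runs left to right:
  i=0: run of 'F' x 8 -> '8F'
  i=8: run of 'G' x 3 -> '3G'
  i=11: run of 'F' x 8 -> '8F'
  i=19: run of 'G' x 2 -> '2G'

RLE = 8F3G8F2G


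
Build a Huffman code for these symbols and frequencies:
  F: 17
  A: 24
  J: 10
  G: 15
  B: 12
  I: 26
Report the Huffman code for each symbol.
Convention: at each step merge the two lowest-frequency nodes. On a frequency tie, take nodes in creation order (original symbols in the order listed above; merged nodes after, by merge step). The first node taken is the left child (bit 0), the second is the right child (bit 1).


Huffman tree construction:
Step 1: Merge J(10) + B(12) = 22
Step 2: Merge G(15) + F(17) = 32
Step 3: Merge (J+B)(22) + A(24) = 46
Step 4: Merge I(26) + (G+F)(32) = 58
Step 5: Merge ((J+B)+A)(46) + (I+(G+F))(58) = 104
Read each symbol's code off the tree from the root (left child = 0, right child = 1).

Codes:
  F: 111 (length 3)
  A: 01 (length 2)
  J: 000 (length 3)
  G: 110 (length 3)
  B: 001 (length 3)
  I: 10 (length 2)
Average code length: 262/104 = 2.5192 bits/symbol


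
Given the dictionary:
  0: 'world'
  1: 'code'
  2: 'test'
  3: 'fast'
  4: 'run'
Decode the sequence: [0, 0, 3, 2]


Look up each index in the dictionary:
  0 -> 'world'
  0 -> 'world'
  3 -> 'fast'
  2 -> 'test'

Decoded: "world world fast test"


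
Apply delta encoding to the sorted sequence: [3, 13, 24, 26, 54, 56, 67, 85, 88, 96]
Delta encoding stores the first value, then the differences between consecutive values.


First value: 3
Deltas:
  13 - 3 = 10
  24 - 13 = 11
  26 - 24 = 2
  54 - 26 = 28
  56 - 54 = 2
  67 - 56 = 11
  85 - 67 = 18
  88 - 85 = 3
  96 - 88 = 8


Delta encoded: [3, 10, 11, 2, 28, 2, 11, 18, 3, 8]


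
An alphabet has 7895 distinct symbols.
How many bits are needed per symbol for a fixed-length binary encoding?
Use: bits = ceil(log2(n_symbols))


log2(7895) = 12.9467
Bracket: 2^12 = 4096 < 7895 <= 2^13 = 8192
So ceil(log2(7895)) = 13

bits = ceil(log2(7895)) = ceil(12.9467) = 13 bits


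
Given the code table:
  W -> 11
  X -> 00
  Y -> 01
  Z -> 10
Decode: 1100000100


Decoding:
11 -> W
00 -> X
00 -> X
01 -> Y
00 -> X


Result: WXXYX


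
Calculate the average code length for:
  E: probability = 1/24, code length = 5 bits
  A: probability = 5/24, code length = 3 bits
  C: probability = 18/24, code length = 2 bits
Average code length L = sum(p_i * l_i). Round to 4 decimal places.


Weighted contributions p_i * l_i:
  E: (1/24) * 5 = 5/24
  A: (5/24) * 3 = 15/24
  C: (18/24) * 2 = 36/24
Sum = (5 + 15 + 36)/24 = 56/24

L = 56/24 = 2.3333 bits/symbol


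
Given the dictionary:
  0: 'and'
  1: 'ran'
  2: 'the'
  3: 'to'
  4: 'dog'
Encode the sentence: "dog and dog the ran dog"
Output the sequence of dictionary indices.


Look up each word in the dictionary:
  'dog' -> 4
  'and' -> 0
  'dog' -> 4
  'the' -> 2
  'ran' -> 1
  'dog' -> 4

Encoded: [4, 0, 4, 2, 1, 4]


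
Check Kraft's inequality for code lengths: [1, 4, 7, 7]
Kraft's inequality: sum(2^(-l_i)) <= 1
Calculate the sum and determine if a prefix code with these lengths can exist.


Sum = 2^(-1) + 2^(-4) + 2^(-7) + 2^(-7)
    = 0.5 + 0.0625 + 0.0078125 + 0.0078125
    = 74/128 = 0.578125
Since 0.578125 <= 1, Kraft's inequality IS satisfied.
A prefix code with these lengths CAN exist.

Kraft sum = 0.578125. Satisfied.


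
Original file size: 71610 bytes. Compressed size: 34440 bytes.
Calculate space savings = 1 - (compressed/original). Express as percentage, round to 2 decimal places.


ratio = compressed/original = 34440/71610 = 0.480938
savings = 1 - ratio = 1 - 0.480938 = 0.519062
as a percentage: 0.519062 * 100 = 51.91%

Space savings = 1 - 34440/71610 = 51.91%


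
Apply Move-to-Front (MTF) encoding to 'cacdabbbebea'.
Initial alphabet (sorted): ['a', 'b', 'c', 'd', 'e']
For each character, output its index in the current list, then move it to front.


MTF encoding:
'c': index 2 in ['a', 'b', 'c', 'd', 'e'] -> ['c', 'a', 'b', 'd', 'e']
'a': index 1 in ['c', 'a', 'b', 'd', 'e'] -> ['a', 'c', 'b', 'd', 'e']
'c': index 1 in ['a', 'c', 'b', 'd', 'e'] -> ['c', 'a', 'b', 'd', 'e']
'd': index 3 in ['c', 'a', 'b', 'd', 'e'] -> ['d', 'c', 'a', 'b', 'e']
'a': index 2 in ['d', 'c', 'a', 'b', 'e'] -> ['a', 'd', 'c', 'b', 'e']
'b': index 3 in ['a', 'd', 'c', 'b', 'e'] -> ['b', 'a', 'd', 'c', 'e']
'b': index 0 in ['b', 'a', 'd', 'c', 'e'] -> ['b', 'a', 'd', 'c', 'e']
'b': index 0 in ['b', 'a', 'd', 'c', 'e'] -> ['b', 'a', 'd', 'c', 'e']
'e': index 4 in ['b', 'a', 'd', 'c', 'e'] -> ['e', 'b', 'a', 'd', 'c']
'b': index 1 in ['e', 'b', 'a', 'd', 'c'] -> ['b', 'e', 'a', 'd', 'c']
'e': index 1 in ['b', 'e', 'a', 'd', 'c'] -> ['e', 'b', 'a', 'd', 'c']
'a': index 2 in ['e', 'b', 'a', 'd', 'c'] -> ['a', 'e', 'b', 'd', 'c']


Output: [2, 1, 1, 3, 2, 3, 0, 0, 4, 1, 1, 2]
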